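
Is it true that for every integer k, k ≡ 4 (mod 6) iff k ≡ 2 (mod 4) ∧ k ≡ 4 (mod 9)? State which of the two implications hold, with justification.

(⇒) fails; (⇐) holds.

(⇒) This fails: k = 34 gives 34 ≡ 4 (mod 6) but 34 ≡ 7 (mod 9), so the conjunction on the right does not hold.

(⇐) Conversely, if k ≡ 2 (mod 4) and k ≡ 4 (mod 9), then by the Chinese remainder theorem k ≡ 22 (mod 36). Since 22 ≡ 4 (mod 6) and 6 ∣ 36, we get k ≡ 4 (mod 6).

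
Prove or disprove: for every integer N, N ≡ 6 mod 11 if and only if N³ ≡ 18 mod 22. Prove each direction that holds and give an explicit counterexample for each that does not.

Only the reverse direction holds.

Forward direction. This fails: take N = 17. Then 17 ≡ 6 (mod 11), but 17³ = 4913 ≡ 7 (mod 22), not 18.

Converse. The residues r modulo 22 with r³ ≡ 18 (mod 22) are exactly {6}, and each is ≡ 6 (mod 11).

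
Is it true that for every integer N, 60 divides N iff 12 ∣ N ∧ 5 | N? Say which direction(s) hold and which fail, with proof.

Forward direction. If 60 ∣ N, write N = 60q. Since 60 = 5·12, N = 12·(5q), so 12 ∣ N; and since 60 = 12·5, N = 5·(12q), so 5 ∣ N.

Converse. Suppose 12 ∣ N and 5 ∣ N. Any common multiple of 12 and 5 is a multiple of their lcm; here gcd(12, 5) = 1, so lcm(12, 5) = 12·5 = 60, so 60 ∣ N.

Both directions hold.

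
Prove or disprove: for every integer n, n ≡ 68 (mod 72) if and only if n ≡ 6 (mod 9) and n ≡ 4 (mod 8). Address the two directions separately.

(⇒) This fails: n = 68 gives 68 ≡ 68 (mod 72) but 68 ≡ 5 (mod 9), so the conjunction on the right does not hold.

(⇐) This fails: n = 60 satisfies both congruences on the right (60 ≡ 6 mod 9 and 60 ≡ 4 mod 8) yet 60 ≡ 60 (mod 72), not 68.

Both directions fail.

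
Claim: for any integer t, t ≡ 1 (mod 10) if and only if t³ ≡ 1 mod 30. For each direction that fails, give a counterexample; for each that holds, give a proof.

(⟹) This fails: take t = 11. Then 11 ≡ 1 (mod 10), but 11³ = 1331 ≡ 11 (mod 30), not 1.

(⟸) Conversely, the residues r modulo 30 with r³ ≡ 1 (mod 30) are exactly {1}, and each is ≡ 1 (mod 10).

Only the reverse direction holds.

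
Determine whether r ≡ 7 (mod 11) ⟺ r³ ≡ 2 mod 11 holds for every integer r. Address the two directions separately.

(→) Suppose r ≡ 7 (mod 11). Write r = 11j + 7. Then (11j + 7)³ = 1331j³ + 2541j² + 1617j + 343 = 11(121j³ + 231j² + 147j + 31) + 2, so r³ ≡ 2 (mod 11).

(←) Conversely, suppose r³ ≡ 2 (mod 11). The only residue r in {0, …, 10} with r³ ≡ 2 (mod 11) is r = 7, so r ≡ 7 (mod 11).

Equivalent; both directions hold.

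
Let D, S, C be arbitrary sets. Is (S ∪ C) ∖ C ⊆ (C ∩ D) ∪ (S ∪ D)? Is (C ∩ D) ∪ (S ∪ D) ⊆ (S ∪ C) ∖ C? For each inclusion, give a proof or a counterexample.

Forward inclusion. Let x ∈ (S ∪ C) ∖ C. Then either x ∈ S and x ∉ D, C; or x ∈ D ∩ S and x ∉ C. In each case x ∈ (C ∩ D) ∪ (S ∪ D), so (S ∪ C) ∖ C ⊆ (C ∩ D) ∪ (S ∪ D).

Reverse inclusion. This inclusion fails. Take D = {1}, S = ∅, C = ∅; then 1 ∈ (C ∩ D) ∪ (S ∪ D) but 1 ∉ (S ∪ C) ∖ C.

(⊆) holds; (⊇) fails.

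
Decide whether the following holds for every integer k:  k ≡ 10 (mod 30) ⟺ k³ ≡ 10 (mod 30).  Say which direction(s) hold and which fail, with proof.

(⇐) Suppose k³ ≡ 10 (mod 30). The only residue r in {0, …, 29} with r³ ≡ 10 (mod 30) is r = 10, so k ≡ 10 (mod 30).

(⇒) Suppose k ≡ 10 (mod 30). Write k = 30j + 10. Then (30j + 10)³ = 27000j³ + 27000j² + 9000j + 1000 = 30(900j³ + 900j² + 300j + 33) + 10, so k³ ≡ 10 (mod 30).

Both implications hold.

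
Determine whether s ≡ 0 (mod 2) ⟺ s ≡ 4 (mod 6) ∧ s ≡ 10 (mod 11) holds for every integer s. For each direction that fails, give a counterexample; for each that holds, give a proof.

(⇒) fails; (⇐) holds.

[⇒] This fails: s = 0 gives 0 ≡ 0 (mod 2) but 0 ≡ 0 (mod 6), so the conjunction on the right does not hold.

[⇐] Conversely, if s ≡ 4 (mod 6) and s ≡ 10 (mod 11), then by the Chinese remainder theorem s ≡ 10 (mod 66). Since 10 ≡ 0 (mod 2) and 2 ∣ 66, we get s ≡ 0 (mod 2).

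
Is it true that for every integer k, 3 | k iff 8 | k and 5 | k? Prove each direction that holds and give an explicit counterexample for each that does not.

Neither direction holds.

(⟹) This fails: take k = 3. Certainly 3 ∣ 3, but 8 ∤ 3.

(⟸) This fails: take k = 40. Both 8 ∣ 40 and 5 ∣ 40, yet 40 is not a multiple of 3 (since 40 = 13·3 + 1), so 3 ∤ 40.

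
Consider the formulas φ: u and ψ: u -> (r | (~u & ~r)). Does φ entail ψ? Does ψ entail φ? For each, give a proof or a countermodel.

Neither direction holds.

[⇒] This fails. Under r = F, u = T, the left side is true but the right side is false.

[⇐] This fails. Under r = F, u = F, the left side is false but the right side is true.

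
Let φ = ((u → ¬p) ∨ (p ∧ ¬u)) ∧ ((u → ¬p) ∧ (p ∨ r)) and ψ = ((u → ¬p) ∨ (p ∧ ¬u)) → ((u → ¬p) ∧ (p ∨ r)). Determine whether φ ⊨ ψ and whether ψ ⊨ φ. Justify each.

(⇒) holds; (⇐) fails.

(←) This fails. Under p = T, r = F, u = T, the left side is false but the right side is true.

(→) Assume the antecedent. If p is true, the consequent reduces to true regardless of the other variables. If p is false, the antecedent forces (p = F, r = T, u = F) or (p = F, r = T, u = T), and the consequent holds there. Either way the consequent holds.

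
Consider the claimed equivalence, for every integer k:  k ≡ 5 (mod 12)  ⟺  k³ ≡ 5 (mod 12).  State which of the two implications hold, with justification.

[⇒] Suppose k ≡ 5 (mod 12). Write k = 12j + 5. Then (12j + 5)³ = 1728j³ + 2160j² + 900j + 125 = 12(144j³ + 180j² + 75j + 10) + 5, so k³ ≡ 5 (mod 12).

[⇐] Conversely, suppose k³ ≡ 5 (mod 12). The only residue r in {0, …, 11} with r³ ≡ 5 (mod 12) is r = 5, so k ≡ 5 (mod 12).

Both implications hold.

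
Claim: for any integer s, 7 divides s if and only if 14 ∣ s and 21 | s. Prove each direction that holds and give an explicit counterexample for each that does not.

Forward direction. This fails: take s = 7. Certainly 7 ∣ 7, but 14 ∤ 7.

Converse. Suppose 14 ∣ s and 21 ∣ s. Any common multiple of 14 and 21 is a multiple of their lcm; here lcm(14, 21) = 14·21/gcd(14, 21) = 294/7 = 42, so 42 ∣ s. Since 7 ∣ 42, it follows that 7 ∣ s.

The forward direction fails; the converse holds.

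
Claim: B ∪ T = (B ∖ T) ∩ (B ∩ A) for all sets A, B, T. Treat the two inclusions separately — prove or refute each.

Forward inclusion. This inclusion fails. Take A = ∅, B = {1}, T = ∅; then 1 ∈ B ∪ T but 1 ∉ (B ∖ T) ∩ (B ∩ A).

Reverse inclusion. Let x ∈ (B ∖ T) ∩ (B ∩ A). Then x ∈ A ∩ B and x ∉ T, from which x ∈ B ∪ T.

(⊆) fails; (⊇) holds.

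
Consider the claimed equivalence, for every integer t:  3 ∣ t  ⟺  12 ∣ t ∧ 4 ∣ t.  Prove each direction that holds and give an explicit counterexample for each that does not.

[⇒] This fails: take t = 3. Certainly 3 ∣ 3, but 12 ∤ 3.

[⇐] Suppose 12 ∣ t and 4 ∣ t. Any common multiple of 12 and 4 is a multiple of their lcm; here lcm(12, 4) = 12·4/gcd(12, 4) = 48/4 = 12, so 12 ∣ t. Since 3 ∣ 12, it follows that 3 ∣ t.

Not equivalent: only (⇐) holds.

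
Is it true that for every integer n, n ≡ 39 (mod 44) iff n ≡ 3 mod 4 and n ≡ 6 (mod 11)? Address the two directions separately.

[⇐] If n ≡ 3 (mod 4) and n ≡ 6 (mod 11), then by the Chinese remainder theorem n ≡ 39 (mod 44). This is exactly n ≡ 39 (mod 44).

[⇒] Suppose n ≡ 39 (mod 44); write n = 44j + 39. Since 4 ∣ 44, reducing mod 4 gives n ≡ 39 ≡ 3 (mod 4); since 11 ∣ 44, reducing mod 11 gives n ≡ 39 ≡ 6 (mod 11).

Both directions hold.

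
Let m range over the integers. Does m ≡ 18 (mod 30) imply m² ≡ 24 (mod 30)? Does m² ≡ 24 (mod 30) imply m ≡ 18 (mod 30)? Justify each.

Only the forward implication holds.

(⇒) Suppose m ≡ 18 (mod 30). Write m = 30j + 18. Then (30j + 18)² = 900j² + 1080j + 324 = 30(30j² + 36j + 10) + 24, so m² ≡ 24 (mod 30).

(⇐) This fails: take m = 12. Then 12² = 144 ≡ 24 (mod 30), yet 12 ≡ 12 (mod 30), not 18.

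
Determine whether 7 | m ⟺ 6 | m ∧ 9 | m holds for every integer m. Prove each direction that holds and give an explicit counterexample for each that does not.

Neither direction holds.

(⟹) This fails: take m = 7. Certainly 7 ∣ 7, but 6 ∤ 7.

(⟸) This fails: take m = 18. Both 6 ∣ 18 and 9 ∣ 18, yet 18 is not a multiple of 7 (since 18 = 2·7 + 4), so 7 ∤ 18.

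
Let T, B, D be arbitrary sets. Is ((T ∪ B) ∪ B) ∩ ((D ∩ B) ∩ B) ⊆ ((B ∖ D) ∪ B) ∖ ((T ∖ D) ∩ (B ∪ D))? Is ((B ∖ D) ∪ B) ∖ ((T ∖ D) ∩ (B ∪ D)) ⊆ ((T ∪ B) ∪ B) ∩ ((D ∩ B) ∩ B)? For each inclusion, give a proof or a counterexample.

(⊆) holds; (⊇) fails.

Forward inclusion. Let x ∈ ((T ∪ B) ∪ B) ∩ ((D ∩ B) ∩ B). Then either x ∈ B ∩ D and x ∉ T; or x ∈ T ∩ B ∩ D. In each case x ∈ ((B ∖ D) ∪ B) ∖ ((T ∖ D) ∩ (B ∪ D)), so ((T ∪ B) ∪ B) ∩ ((D ∩ B) ∩ B) ⊆ ((B ∖ D) ∪ B) ∖ ((T ∖ D) ∩ (B ∪ D)).

Reverse inclusion. This inclusion fails. Take T = ∅, B = {1}, D = ∅; then 1 ∈ ((B ∖ D) ∪ B) ∖ ((T ∖ D) ∩ (B ∪ D)) but 1 ∉ ((T ∪ B) ∪ B) ∩ ((D ∩ B) ∩ B).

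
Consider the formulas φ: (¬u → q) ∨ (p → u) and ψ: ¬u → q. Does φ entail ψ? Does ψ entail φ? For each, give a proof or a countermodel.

(⇒) fails; (⇐) holds.

(→) This fails. Under q = F, p = F, u = F, the left side is true but the right side is false.

(←) Assume the antecedent. If q is true, (¬u → q) ∨ (p → u) reduces to true regardless of the other variables. If q is false, the antecedent forces (q = F, p = F, u = T) or (q = F, p = T, u = T), and (¬u → q) ∨ (p → u) holds there. Either way (¬u → q) ∨ (p → u) holds.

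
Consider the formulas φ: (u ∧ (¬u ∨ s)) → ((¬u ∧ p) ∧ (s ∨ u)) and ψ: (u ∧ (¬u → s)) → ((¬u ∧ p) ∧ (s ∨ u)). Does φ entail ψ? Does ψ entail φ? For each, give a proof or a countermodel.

(⇒) This fails. Under p = F, u = T, s = F, the left side is true but the right side is false.

(⇐) Assume the antecedent. If p is true, the antecedent forces (p = T, u = F, s = F) or (p = T, u = F, s = T), and the consequent holds there. If p is false, the antecedent forces (p = F, u = F, s = F) or (p = F, u = F, s = T), and the consequent holds there. Either way the consequent holds.

Not equivalent: only (⇐) holds.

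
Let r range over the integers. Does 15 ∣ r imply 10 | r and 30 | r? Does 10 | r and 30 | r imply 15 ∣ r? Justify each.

Converse. Suppose 10 ∣ r and 30 ∣ r. Any common multiple of 10 and 30 is a multiple of their lcm; here lcm(10, 30) = 10·30/gcd(10, 30) = 300/10 = 30, so 30 ∣ r. Since 15 ∣ 30, it follows that 15 ∣ r.

Forward direction. This fails: take r = 15. Certainly 15 ∣ 15, but 10 ∤ 15.

Only the converse holds.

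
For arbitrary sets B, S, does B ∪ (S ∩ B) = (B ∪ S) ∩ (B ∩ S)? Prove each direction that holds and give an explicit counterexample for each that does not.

Only the reverse inclusion holds.

(⊆) This inclusion fails. Take B = {1}, S = ∅; then 1 ∈ B ∪ (S ∩ B) but 1 ∉ (B ∪ S) ∩ (B ∩ S).

(⊇) Let x ∈ (B ∪ S) ∩ (B ∩ S). Then x ∈ B ∩ S, from which x ∈ B ∪ (S ∩ B).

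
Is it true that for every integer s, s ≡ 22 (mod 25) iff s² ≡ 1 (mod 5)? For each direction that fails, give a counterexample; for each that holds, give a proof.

(⇒) fails and (⇐) fails.

(⇒) This fails: take s = 22. Then 22 ≡ 22 (mod 25), but 22² = 484 ≡ 4 (mod 5), not 1.

(⇐) This fails: take s = 1. Then 1² = 1 ≡ 1 (mod 5), yet 1 ≡ 1 (mod 25), not 22.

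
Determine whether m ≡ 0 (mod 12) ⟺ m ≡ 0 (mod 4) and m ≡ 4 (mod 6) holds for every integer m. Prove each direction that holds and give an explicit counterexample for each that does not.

(⇒) This fails: m = 0 gives 0 ≡ 0 (mod 12) but 0 ≡ 0 (mod 6), so the conjunction on the right does not hold.

(⇐) This fails: m = 4 satisfies both congruences on the right (4 ≡ 0 mod 4 and 4 ≡ 4 mod 6) yet 4 ≡ 4 (mod 12), not 0.

Neither implication holds.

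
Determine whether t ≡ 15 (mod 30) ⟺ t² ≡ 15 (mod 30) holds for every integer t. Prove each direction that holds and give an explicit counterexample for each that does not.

Both directions hold.

Converse. Suppose t² ≡ 15 (mod 30). The only residue r in {0, …, 29} with r² ≡ 15 (mod 30) is r = 15, so t ≡ 15 (mod 30).

Forward direction. Suppose t ≡ 15 (mod 30). Write t = 30j + 15. Then (30j + 15)² = 900j² + 900j + 225 = 30(30j² + 30j + 7) + 15, so t² ≡ 15 (mod 30).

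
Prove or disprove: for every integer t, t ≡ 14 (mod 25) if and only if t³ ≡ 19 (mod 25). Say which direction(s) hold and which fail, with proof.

Equivalent; both directions hold.

Forward direction. Suppose t ≡ 14 (mod 25). Write t = 25j + 14. Then (25j + 14)³ = 15625j³ + 26250j² + 14700j + 2744 = 25(625j³ + 1050j² + 588j + 109) + 19, so t³ ≡ 19 (mod 25).

Converse. Suppose t³ ≡ 19 (mod 25). The only residue r in {0, …, 24} with r³ ≡ 19 (mod 25) is r = 14, so t ≡ 14 (mod 25).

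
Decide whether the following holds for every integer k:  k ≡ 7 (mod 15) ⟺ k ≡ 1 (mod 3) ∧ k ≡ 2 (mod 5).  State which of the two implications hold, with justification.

[⇒] Suppose k ≡ 7 (mod 15); write k = 15j + 7. Since 3 ∣ 15, reducing mod 3 gives k ≡ 7 ≡ 1 (mod 3); since 5 ∣ 15, reducing mod 5 gives k ≡ 7 ≡ 2 (mod 5).

[⇐] Conversely, if k ≡ 1 (mod 3) and k ≡ 2 (mod 5), then by the Chinese remainder theorem k ≡ 7 (mod 15). This is exactly k ≡ 7 (mod 15).

The biconditional holds.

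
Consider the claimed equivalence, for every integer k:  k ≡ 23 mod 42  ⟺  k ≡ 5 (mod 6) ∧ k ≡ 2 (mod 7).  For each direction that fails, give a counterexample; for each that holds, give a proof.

Both implications hold.

(⇒) Suppose k ≡ 23 (mod 42); write k = 42j + 23. Since 6 ∣ 42, reducing mod 6 gives k ≡ 23 ≡ 5 (mod 6); since 7 ∣ 42, reducing mod 7 gives k ≡ 23 ≡ 2 (mod 7).

(⇐) Conversely, if k ≡ 5 (mod 6) and k ≡ 2 (mod 7), then by the Chinese remainder theorem k ≡ 23 (mod 42). This is exactly k ≡ 23 (mod 42).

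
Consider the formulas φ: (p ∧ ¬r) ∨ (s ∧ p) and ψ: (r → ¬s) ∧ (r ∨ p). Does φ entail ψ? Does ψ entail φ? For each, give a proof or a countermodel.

(⇒) This fails. Under p = T, s = T, r = T, the left side is true but the right side is false.

(⇐) This fails. Under p = F, s = F, r = T, the left side is false but the right side is true.

Neither direction holds.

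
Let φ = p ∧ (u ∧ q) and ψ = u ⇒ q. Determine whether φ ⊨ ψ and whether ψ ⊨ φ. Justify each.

(→) Assume the antecedent. If q is true, u ⇒ q reduces to true regardless of the other variables. If q is false, the antecedent cannot hold. Either way u ⇒ q holds.

(←) This fails. Under q = F, u = F, p = F, the left side is false but the right side is true.

Not equivalent: only (⇒) holds.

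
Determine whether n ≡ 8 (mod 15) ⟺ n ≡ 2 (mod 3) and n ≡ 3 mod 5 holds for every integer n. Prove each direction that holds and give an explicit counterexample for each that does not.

Both directions hold.

(→) Suppose n ≡ 8 (mod 15); write n = 15j + 8. Since 3 ∣ 15, reducing mod 3 gives n ≡ 8 ≡ 2 (mod 3); since 5 ∣ 15, reducing mod 5 gives n ≡ 8 ≡ 3 (mod 5).

(←) Conversely, if n ≡ 2 (mod 3) and n ≡ 3 (mod 5), then by the Chinese remainder theorem n ≡ 8 (mod 15). This is exactly n ≡ 8 (mod 15).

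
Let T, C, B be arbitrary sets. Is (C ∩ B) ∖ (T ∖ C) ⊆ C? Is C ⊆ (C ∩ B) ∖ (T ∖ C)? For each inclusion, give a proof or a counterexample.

Only the forward inclusion holds.

Reverse inclusion. This inclusion fails. Take T = ∅, C = {1}, B = ∅; then 1 ∈ C but 1 ∉ (C ∩ B) ∖ (T ∖ C).

Forward inclusion. Let x ∈ (C ∩ B) ∖ (T ∖ C). Then either x ∈ C ∩ B and x ∉ T; or x ∈ T ∩ C ∩ B. In each case x ∈ C, so (C ∩ B) ∖ (T ∖ C) ⊆ C.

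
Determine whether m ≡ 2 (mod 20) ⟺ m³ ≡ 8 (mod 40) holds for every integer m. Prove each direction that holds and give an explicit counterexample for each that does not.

Converse. This fails: take m = 12. Then 12³ = 1728 ≡ 8 (mod 40), yet 12 ≡ 12 (mod 20), not 2.

Forward direction. Suppose m ≡ 2 (mod 20). Working modulo 40, m ∈ {2, 22}; for each such r, r³ ≡ 8 (mod 40).

The forward direction holds; the converse fails.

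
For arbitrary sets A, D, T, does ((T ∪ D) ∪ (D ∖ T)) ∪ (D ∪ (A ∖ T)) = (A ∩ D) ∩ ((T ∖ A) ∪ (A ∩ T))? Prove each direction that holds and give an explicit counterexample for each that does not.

The sets are not equal: only the reverse inclusion holds.

(⊇) Let x ∈ (A ∩ D) ∩ ((T ∖ A) ∪ (A ∩ T)). Then x ∈ A ∩ D ∩ T, from which x ∈ ((T ∪ D) ∪ (D ∖ T)) ∪ (D ∪ (A ∖ T)).

(⊆) This inclusion fails. Take A = {1}, D = ∅, T = ∅; then 1 ∈ ((T ∪ D) ∪ (D ∖ T)) ∪ (D ∪ (A ∖ T)) but 1 ∉ (A ∩ D) ∩ ((T ∖ A) ∪ (A ∩ T)).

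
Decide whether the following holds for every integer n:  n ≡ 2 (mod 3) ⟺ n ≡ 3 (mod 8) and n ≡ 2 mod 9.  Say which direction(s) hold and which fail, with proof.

(⟹) This fails: n = 2 gives 2 ≡ 2 (mod 3) but 2 ≡ 2 (mod 8), so the conjunction on the right does not hold.

(⟸) Conversely, if n ≡ 3 (mod 8) and n ≡ 2 (mod 9), then by the Chinese remainder theorem n ≡ 11 (mod 72). Since 11 ≡ 2 (mod 3) and 3 ∣ 72, we get n ≡ 2 (mod 3).

Not equivalent: only (⇐) holds.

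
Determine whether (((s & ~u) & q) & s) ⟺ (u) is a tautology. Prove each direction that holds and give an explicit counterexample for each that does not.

(⇒) fails and (⇐) fails.

[⇒] This fails. Under s = T, q = T, u = F, the left side is true but the right side is false.

[⇐] This fails. Under s = F, q = F, u = T, the left side is false but the right side is true.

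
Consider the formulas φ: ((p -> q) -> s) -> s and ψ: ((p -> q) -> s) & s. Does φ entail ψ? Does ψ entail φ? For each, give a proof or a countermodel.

[⇐] Assume the antecedent. If s is true, ((p -> q) -> s) -> s reduces to true regardless of the other variables. If s is false, the antecedent cannot hold. Either way ((p -> q) -> s) -> s holds.

[⇒] This fails. Under s = F, q = F, p = F, the left side is true but the right side is false.

The forward direction fails; the converse holds.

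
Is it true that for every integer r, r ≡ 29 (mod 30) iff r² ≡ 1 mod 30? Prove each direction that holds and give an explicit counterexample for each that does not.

(⇐) This fails: take r = 1. Then 1² = 1 ≡ 1 (mod 30), yet 1 ≡ 1 (mod 30), not 29.

(⇒) Suppose r ≡ 29 (mod 30). Write r = 30j + 29. Then (30j + 29)² = 900j² + 1740j + 841 = 30(30j² + 58j + 28) + 1, so r² ≡ 1 (mod 30).

(⇒) holds; (⇐) fails.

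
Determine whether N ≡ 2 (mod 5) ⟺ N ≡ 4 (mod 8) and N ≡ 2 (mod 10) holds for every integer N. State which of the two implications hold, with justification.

Only the converse holds.

(⇐) If N ≡ 4 (mod 8) and N ≡ 2 (mod 10), then by the Chinese remainder theorem N ≡ 12 (mod 40). Since 12 ≡ 2 (mod 5) and 5 ∣ 40, we get N ≡ 2 (mod 5).

(⇒) This fails: N = 32 gives 32 ≡ 2 (mod 5) but 32 ≡ 0 (mod 8), so the conjunction on the right does not hold.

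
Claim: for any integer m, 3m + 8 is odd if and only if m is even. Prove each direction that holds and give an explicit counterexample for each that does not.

Neither implication holds.

(⇒) This fails: m = 1 gives 3m + 8 = 11, which is odd, but 1 is odd, not even.

(⇐) This also fails: m = 2 is even, but 3m + 8 = 14 is even, not odd.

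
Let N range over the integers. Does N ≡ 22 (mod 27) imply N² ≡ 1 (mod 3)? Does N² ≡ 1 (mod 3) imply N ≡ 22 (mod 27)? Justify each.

Only the forward direction holds.

(⇐) This fails: take N = 1. Then 1² = 1 ≡ 1 (mod 3), yet 1 ≡ 1 (mod 27), not 22.

(⇒) Suppose N ≡ 22 (mod 27). Then N² ≡ 22² = 484 (mod 27), and since 3 ∣ 27, also N² ≡ 1 (mod 3).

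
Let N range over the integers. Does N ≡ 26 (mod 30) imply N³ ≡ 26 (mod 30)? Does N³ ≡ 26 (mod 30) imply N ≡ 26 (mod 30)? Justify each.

(⟹) Suppose N ≡ 26 (mod 30). Write N = 30j + 26. Then (30j + 26)³ = 27000j³ + 70200j² + 60840j + 17576 = 30(900j³ + 2340j² + 2028j + 585) + 26, so N³ ≡ 26 (mod 30).

(⟸) Conversely, suppose N³ ≡ 26 (mod 30). The only residue r in {0, …, 29} with r³ ≡ 26 (mod 30) is r = 26, so N ≡ 26 (mod 30).

Both implications hold.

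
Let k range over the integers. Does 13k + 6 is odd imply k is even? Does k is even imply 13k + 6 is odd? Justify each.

(⟹) This fails: k = 5 gives 13k + 6 = 71, which is odd, but 5 is odd, not even.

(⟸) This also fails: k = 2 is even, but 13k + 6 = 32 is even, not odd.

Both directions fail.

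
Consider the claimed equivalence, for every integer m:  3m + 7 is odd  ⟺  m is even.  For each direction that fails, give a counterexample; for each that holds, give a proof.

Both implications hold.

[⇒] Suppose 3m + 7 is odd. Since 3 is odd, 3m and m have the same parity, so 3m + 7 ≡ m + 7 (mod 2). As 7 is odd, 3m + 7 is odd exactly when m is even. Thus m is even.

[⇐] Conversely, suppose m is even; write m = 2j. Then 3m + 7 = 3·(2j) + 7 = 2·3j + 7, which is odd.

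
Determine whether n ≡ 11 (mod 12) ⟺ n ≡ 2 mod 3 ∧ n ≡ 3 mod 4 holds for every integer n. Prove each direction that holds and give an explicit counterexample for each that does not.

Both implications hold.

Forward direction. Suppose n ≡ 11 (mod 12); write n = 12j + 11. Since 3 ∣ 12, reducing mod 3 gives n ≡ 11 ≡ 2 (mod 3); since 4 ∣ 12, reducing mod 4 gives n ≡ 11 ≡ 3 (mod 4).

Converse. If n ≡ 2 (mod 3) and n ≡ 3 (mod 4), then by the Chinese remainder theorem n ≡ 11 (mod 12). This is exactly n ≡ 11 (mod 12).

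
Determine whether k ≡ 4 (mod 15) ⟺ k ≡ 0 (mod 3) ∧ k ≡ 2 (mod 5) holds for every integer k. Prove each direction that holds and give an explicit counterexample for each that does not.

[⇒] This fails: k = 4 gives 4 ≡ 4 (mod 15) but 4 ≡ 1 (mod 3), so the conjunction on the right does not hold.

[⇐] This fails: k = 12 satisfies both congruences on the right (12 ≡ 0 mod 3 and 12 ≡ 2 mod 5) yet 12 ≡ 12 (mod 15), not 4.

Neither direction holds.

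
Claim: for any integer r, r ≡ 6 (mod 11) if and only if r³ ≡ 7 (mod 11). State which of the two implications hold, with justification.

Both directions hold.

[⇒] Suppose r ≡ 6 (mod 11). Write r = 11j + 6. Then (11j + 6)³ = 1331j³ + 2178j² + 1188j + 216 = 11(121j³ + 198j² + 108j + 19) + 7, so r³ ≡ 7 (mod 11).

[⇐] Conversely, suppose r³ ≡ 7 (mod 11). The only residue r in {0, …, 10} with r³ ≡ 7 (mod 11) is r = 6, so r ≡ 6 (mod 11).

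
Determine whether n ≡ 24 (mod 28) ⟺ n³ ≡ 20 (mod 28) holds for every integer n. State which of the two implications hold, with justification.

Not equivalent: only (⇒) holds.

(←) This fails: take n = 6. Then 6³ = 216 ≡ 20 (mod 28), yet 6 ≡ 6 (mod 28), not 24.

(→) Suppose n ≡ 24 (mod 28). Write n = 28j + 24. Then (28j + 24)³ = 21952j³ + 56448j² + 48384j + 13824 = 28(784j³ + 2016j² + 1728j + 493) + 20, so n³ ≡ 20 (mod 28).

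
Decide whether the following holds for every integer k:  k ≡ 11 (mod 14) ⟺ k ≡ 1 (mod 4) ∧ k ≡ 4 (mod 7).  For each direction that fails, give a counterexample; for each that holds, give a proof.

The forward direction fails; the converse holds.

(→) This fails: k = 11 gives 11 ≡ 11 (mod 14) but 11 ≡ 3 (mod 4), so the conjunction on the right does not hold.

(←) Conversely, if k ≡ 1 (mod 4) and k ≡ 4 (mod 7), then by the Chinese remainder theorem k ≡ 25 (mod 28). Since 25 ≡ 11 (mod 14) and 14 ∣ 28, we get k ≡ 11 (mod 14).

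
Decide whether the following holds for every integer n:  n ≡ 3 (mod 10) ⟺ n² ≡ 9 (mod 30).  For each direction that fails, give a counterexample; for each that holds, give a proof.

Neither direction holds.

Forward direction. This fails: take n = 13. Then 13 ≡ 3 (mod 10), but 13² = 169 ≡ 19 (mod 30), not 9.

Converse. This fails: take n = 27. Then 27² = 729 ≡ 9 (mod 30), yet 27 ≡ 7 (mod 10), not 3.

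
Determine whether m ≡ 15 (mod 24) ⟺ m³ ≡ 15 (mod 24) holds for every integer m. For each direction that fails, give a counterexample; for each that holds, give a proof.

Equivalent; both directions hold.

(→) Suppose m ≡ 15 (mod 24). Write m = 24j + 15. Then (24j + 15)³ = 13824j³ + 25920j² + 16200j + 3375 = 24(576j³ + 1080j² + 675j + 140) + 15, so m³ ≡ 15 (mod 24).

(←) Conversely, suppose m³ ≡ 15 (mod 24). The only residue r in {0, …, 23} with r³ ≡ 15 (mod 24) is r = 15, so m ≡ 15 (mod 24).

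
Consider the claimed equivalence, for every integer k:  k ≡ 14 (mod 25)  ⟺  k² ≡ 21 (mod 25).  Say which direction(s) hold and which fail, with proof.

Not equivalent: only (⇒) holds.

[⇒] Suppose k ≡ 14 (mod 25). Write k = 25j + 14. Then (25j + 14)² = 625j² + 700j + 196 = 25(25j² + 28j + 7) + 21, so k² ≡ 21 (mod 25).

[⇐] This fails: take k = 11. Then 11² = 121 ≡ 21 (mod 25), yet 11 ≡ 11 (mod 25), not 14.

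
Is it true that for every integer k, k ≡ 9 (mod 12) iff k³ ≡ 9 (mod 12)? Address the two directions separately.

[⇒] Suppose k ≡ 9 (mod 12). Write k = 12j + 9. Then (12j + 9)³ = 1728j³ + 3888j² + 2916j + 729 = 12(144j³ + 324j² + 243j + 60) + 9, so k³ ≡ 9 (mod 12).

[⇐] Conversely, suppose k³ ≡ 9 (mod 12). The only residue r in {0, …, 11} with r³ ≡ 9 (mod 12) is r = 9, so k ≡ 9 (mod 12).

Equivalent; both directions hold.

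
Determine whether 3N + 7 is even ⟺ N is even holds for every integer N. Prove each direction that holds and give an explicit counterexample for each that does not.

(⇒) fails and (⇐) fails.

(⇒) This fails: N = 1 gives 3N + 7 = 10, which is even, but 1 is odd, not even.

(⇐) This also fails: N = 6 is even, but 3N + 7 = 25 is odd, not even.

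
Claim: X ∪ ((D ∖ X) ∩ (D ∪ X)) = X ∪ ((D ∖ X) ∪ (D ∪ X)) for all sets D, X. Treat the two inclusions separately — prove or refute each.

(⟹) Let x ∈ X ∪ ((D ∖ X) ∩ (D ∪ X)). Then either x ∈ D and x ∉ X; or x ∈ X and x ∉ D; or x ∈ D ∩ X. In each case x ∈ X ∪ ((D ∖ X) ∪ (D ∪ X)), so X ∪ ((D ∖ X) ∩ (D ∪ X)) ⊆ X ∪ ((D ∖ X) ∪ (D ∪ X)).

(⟸) Let x ∈ X ∪ ((D ∖ X) ∪ (D ∪ X)). Then either x ∈ D and x ∉ X; or x ∈ X and x ∉ D; or x ∈ D ∩ X. In each case x ∈ X ∪ ((D ∖ X) ∩ (D ∪ X)), so X ∪ ((D ∖ X) ∪ (D ∪ X)) ⊆ X ∪ ((D ∖ X) ∩ (D ∪ X)).

The two sets are equal.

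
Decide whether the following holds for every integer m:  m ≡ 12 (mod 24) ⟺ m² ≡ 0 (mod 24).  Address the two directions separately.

Forward direction. Suppose m ≡ 12 (mod 24). Write m = 24j + 12. Then (24j + 12)² = 576j² + 576j + 144 = 24(24j² + 24j + 6) + 0, so m² ≡ 0 (mod 24).

Converse. This fails: take m = 0. Then 0² = 0 ≡ 0 (mod 24), yet 0 ≡ 0 (mod 24), not 12.

(⇒) holds; (⇐) fails.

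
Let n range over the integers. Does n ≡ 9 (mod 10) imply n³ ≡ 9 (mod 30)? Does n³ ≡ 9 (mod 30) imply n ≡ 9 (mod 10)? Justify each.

[⇒] This fails: take n = 19. Then 19 ≡ 9 (mod 10), but 19³ = 6859 ≡ 19 (mod 30), not 9.

[⇐] Conversely, the residues r modulo 30 with r³ ≡ 9 (mod 30) are exactly {9}, and each is ≡ 9 (mod 10).

Only the reverse direction holds.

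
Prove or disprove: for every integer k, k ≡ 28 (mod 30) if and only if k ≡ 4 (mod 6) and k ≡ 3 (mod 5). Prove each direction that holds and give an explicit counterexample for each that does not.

Both implications hold.

(⟹) Suppose k ≡ 28 (mod 30); write k = 30j + 28. Since 6 ∣ 30, reducing mod 6 gives k ≡ 28 ≡ 4 (mod 6); since 5 ∣ 30, reducing mod 5 gives k ≡ 28 ≡ 3 (mod 5).

(⟸) Conversely, if k ≡ 4 (mod 6) and k ≡ 3 (mod 5), then by the Chinese remainder theorem k ≡ 28 (mod 30). This is exactly k ≡ 28 (mod 30).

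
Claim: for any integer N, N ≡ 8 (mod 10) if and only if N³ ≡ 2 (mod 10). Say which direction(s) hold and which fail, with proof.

Converse. Suppose N³ ≡ 2 (mod 10). The only residue r in {0, …, 9} with r³ ≡ 2 (mod 10) is r = 8, so N ≡ 8 (mod 10).

Forward direction. Suppose N ≡ 8 (mod 10). Write N = 10j + 8. Then (10j + 8)³ = 1000j³ + 2400j² + 1920j + 512 = 10(100j³ + 240j² + 192j + 51) + 2, so N³ ≡ 2 (mod 10).

Equivalent; both directions hold.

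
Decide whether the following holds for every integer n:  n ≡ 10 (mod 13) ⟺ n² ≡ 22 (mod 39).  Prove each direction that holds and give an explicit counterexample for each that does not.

Both directions fail.

(⟹) This fails: take n = 36. Then 36 ≡ 10 (mod 13), but 36² = 1296 ≡ 9 (mod 39), not 22.

(⟸) This fails: take n = 16. Then 16² = 256 ≡ 22 (mod 39), yet 16 ≡ 3 (mod 13), not 10.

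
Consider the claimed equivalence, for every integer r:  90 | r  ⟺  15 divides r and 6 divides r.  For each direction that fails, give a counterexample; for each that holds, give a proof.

Only the forward implication holds.

(→) If 90 ∣ r, write r = 90q. Since 90 = 6·15, r = 15·(6q), so 15 ∣ r; and since 90 = 15·6, r = 6·(15q), so 6 ∣ r.

(←) This fails: take r = 30. Both 15 ∣ 30 and 6 ∣ 30, yet 30 is not a multiple of 90 (since 30 = 0·90 + 30), so 90 ∤ 30.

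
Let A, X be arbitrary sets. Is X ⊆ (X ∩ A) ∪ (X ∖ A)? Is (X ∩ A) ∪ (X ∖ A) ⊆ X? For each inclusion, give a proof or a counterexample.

The two sets are equal.

(⊆) Let x ∈ X. Then either x ∈ X and x ∉ A; or x ∈ A ∩ X. In each case x ∈ (X ∩ A) ∪ (X ∖ A), so X ⊆ (X ∩ A) ∪ (X ∖ A).

(⊇) Let x ∈ (X ∩ A) ∪ (X ∖ A). Then either x ∈ X and x ∉ A; or x ∈ A ∩ X. In each case x ∈ X, so (X ∩ A) ∪ (X ∖ A) ⊆ X.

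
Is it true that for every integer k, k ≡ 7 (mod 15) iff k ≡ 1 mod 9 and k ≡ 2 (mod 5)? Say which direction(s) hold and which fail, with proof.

Only the reverse direction holds.

(⇒) This fails: k = 22 gives 22 ≡ 7 (mod 15) but 22 ≡ 4 (mod 9), so the conjunction on the right does not hold.

(⇐) Conversely, if k ≡ 1 (mod 9) and k ≡ 2 (mod 5), then by the Chinese remainder theorem k ≡ 37 (mod 45). Since 37 ≡ 7 (mod 15) and 15 ∣ 45, we get k ≡ 7 (mod 15).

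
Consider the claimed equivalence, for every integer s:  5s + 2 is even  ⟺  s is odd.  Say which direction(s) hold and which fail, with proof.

(⇒) fails and (⇐) fails.

Forward direction. This fails: s = 2 gives 5s + 2 = 12, which is even, but 2 is even, not odd.

Converse. This also fails: s = 1 is odd, but 5s + 2 = 7 is odd, not even.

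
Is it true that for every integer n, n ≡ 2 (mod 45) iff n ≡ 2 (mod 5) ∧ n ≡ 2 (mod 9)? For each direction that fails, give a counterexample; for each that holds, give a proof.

(⇒) Suppose n ≡ 2 (mod 45); write n = 45j + 2. Since 5 ∣ 45, reducing mod 5 gives n ≡ 2 (mod 5); since 9 ∣ 45, reducing mod 9 gives n ≡ 2 (mod 9).

(⇐) Conversely, if n ≡ 2 (mod 5) and n ≡ 2 (mod 9), then by the Chinese remainder theorem n ≡ 2 (mod 45). This is exactly n ≡ 2 (mod 45).

Both directions hold; the statement is true.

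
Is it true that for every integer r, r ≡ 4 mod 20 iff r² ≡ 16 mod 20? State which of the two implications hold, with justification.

[⇐] This fails: take r = 6. Then 6² = 36 ≡ 16 (mod 20), yet 6 ≡ 6 (mod 20), not 4.

[⇒] Suppose r ≡ 4 mod 20. Write r = 20j + 4. Then (20j + 4)² = 400j² + 160j + 16 = 20(20j² + 8j) + 16, so r² ≡ 16 (mod 20).

Only the forward implication holds.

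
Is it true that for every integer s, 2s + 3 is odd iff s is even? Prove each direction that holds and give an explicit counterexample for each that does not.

The forward direction fails; the converse holds.

[⇒] This fails: take s = 3. Then 2s + 3 = 9, which is odd, yet s = 3 is odd, not even.

[⇐] Suppose s is even. Since 2 is even, 2s is even for every s, so 2s + 3 has the same parity as 3, which is odd. Hence 2s + 3 is odd.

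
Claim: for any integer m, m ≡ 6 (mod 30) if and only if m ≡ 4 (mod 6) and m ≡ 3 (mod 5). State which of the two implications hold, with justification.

(⇒) fails and (⇐) fails.

(⇒) This fails: m = 6 gives 6 ≡ 6 (mod 30) but 6 ≡ 0 (mod 6), so the conjunction on the right does not hold.

(⇐) This fails: m = 28 satisfies both congruences on the right (28 ≡ 4 mod 6 and 28 ≡ 3 mod 5) yet 28 ≡ 28 (mod 30), not 6.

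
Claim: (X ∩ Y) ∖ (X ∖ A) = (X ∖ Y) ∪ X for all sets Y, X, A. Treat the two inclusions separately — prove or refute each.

(⟸) This inclusion fails. Take Y = ∅, X = {1}, A = ∅; then 1 ∈ (X ∖ Y) ∪ X but 1 ∉ (X ∩ Y) ∖ (X ∖ A).

(⟹) Let x ∈ (X ∩ Y) ∖ (X ∖ A). Then x ∈ Y ∩ X ∩ A, from which x ∈ (X ∖ Y) ∪ X.

The sets are not equal: only the forward inclusion holds.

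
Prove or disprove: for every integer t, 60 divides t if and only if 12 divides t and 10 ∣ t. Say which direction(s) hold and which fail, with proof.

Both directions hold.

[⇒] If 60 ∣ t, write t = 60q. Since 60 = 5·12, t = 12·(5q), so 12 ∣ t; and since 60 = 6·10, t = 10·(6q), so 10 ∣ t.

[⇐] Suppose 12 ∣ t and 10 ∣ t. Any common multiple of 12 and 10 is a multiple of their lcm; here lcm(12, 10) = 12·10/gcd(12, 10) = 120/2 = 60, so 60 ∣ t.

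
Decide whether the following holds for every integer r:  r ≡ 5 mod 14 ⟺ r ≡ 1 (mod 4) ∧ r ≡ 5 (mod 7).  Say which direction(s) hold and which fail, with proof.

(⇒) fails; (⇐) holds.

(⇒) This fails: r = 19 gives 19 ≡ 5 (mod 14) but 19 ≡ 3 (mod 4), so the conjunction on the right does not hold.

(⇐) Conversely, if r ≡ 1 (mod 4) and r ≡ 5 (mod 7), then by the Chinese remainder theorem r ≡ 5 (mod 28). Since 5 ≡ 5 (mod 14) and 14 ∣ 28, we get r ≡ 5 (mod 14).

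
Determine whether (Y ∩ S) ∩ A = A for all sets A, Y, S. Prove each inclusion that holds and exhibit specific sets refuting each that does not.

The sets are not equal: only the forward inclusion holds.

(⟹) Let x ∈ (Y ∩ S) ∩ A. Then x ∈ A ∩ Y ∩ S, from which x ∈ A.

(⟸) This inclusion fails. Take A = {1}, Y = ∅, S = ∅; then 1 ∈ A but 1 ∉ (Y ∩ S) ∩ A.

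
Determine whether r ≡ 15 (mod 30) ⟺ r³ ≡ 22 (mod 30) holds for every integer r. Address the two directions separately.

(⇒) fails and (⇐) fails.

(→) This fails: take r = 15. Then 15 ≡ 15 (mod 30), but 15³ = 3375 ≡ 15 (mod 30), not 22.

(←) This fails: take r = 28. Then 28³ = 21952 ≡ 22 (mod 30), yet 28 ≡ 28 (mod 30), not 15.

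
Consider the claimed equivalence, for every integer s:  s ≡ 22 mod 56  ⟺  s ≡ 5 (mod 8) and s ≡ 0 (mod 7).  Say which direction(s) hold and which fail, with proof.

Neither implication holds.

[⇒] This fails: s = 22 gives 22 ≡ 22 (mod 56) but 22 ≡ 6 (mod 8), so the conjunction on the right does not hold.

[⇐] This fails: s = 21 satisfies both congruences on the right (21 ≡ 5 mod 8 and 21 ≡ 0 mod 7) yet 21 ≡ 21 (mod 56), not 22.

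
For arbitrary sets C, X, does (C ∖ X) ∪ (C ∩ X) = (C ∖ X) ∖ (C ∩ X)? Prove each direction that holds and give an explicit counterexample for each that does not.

The sets are not equal: only the reverse inclusion holds.

Forward inclusion. This inclusion fails. Take C = {1}, X = {1}; then 1 ∈ (C ∖ X) ∪ (C ∩ X) but 1 ∉ (C ∖ X) ∖ (C ∩ X).

Reverse inclusion. Let x ∈ (C ∖ X) ∖ (C ∩ X). Then x ∈ C and x ∉ X, from which x ∈ (C ∖ X) ∪ (C ∩ X).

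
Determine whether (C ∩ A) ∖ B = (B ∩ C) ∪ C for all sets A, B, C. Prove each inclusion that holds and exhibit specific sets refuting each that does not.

Reverse inclusion. This inclusion fails. Take A = ∅, B = ∅, C = {1}; then 1 ∈ (B ∩ C) ∪ C but 1 ∉ (C ∩ A) ∖ B.

Forward inclusion. Let x ∈ (C ∩ A) ∖ B. Then x ∈ A ∩ C and x ∉ B, from which x ∈ (B ∩ C) ∪ C.

(⊆) holds; (⊇) fails.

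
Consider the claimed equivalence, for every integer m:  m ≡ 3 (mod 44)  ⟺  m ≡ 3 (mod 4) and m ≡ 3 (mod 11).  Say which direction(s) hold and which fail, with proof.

(→) Suppose m ≡ 3 (mod 44); write m = 44j + 3. Since 4 ∣ 44, reducing mod 4 gives m ≡ 3 (mod 4); since 11 ∣ 44, reducing mod 11 gives m ≡ 3 (mod 11).

(←) Conversely, if m ≡ 3 (mod 4) and m ≡ 3 (mod 11), then by the Chinese remainder theorem m ≡ 3 (mod 44). This is exactly m ≡ 3 (mod 44).

Both implications hold.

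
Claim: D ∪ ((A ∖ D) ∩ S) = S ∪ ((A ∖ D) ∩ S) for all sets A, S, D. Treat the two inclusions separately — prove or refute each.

Neither inclusion holds.

(⊆) This inclusion fails. Take A = ∅, S = ∅, D = {1}; then 1 ∈ D ∪ ((A ∖ D) ∩ S) but 1 ∉ S ∪ ((A ∖ D) ∩ S).

(⊇) This inclusion fails. Take A = ∅, S = {1}, D = ∅; then 1 ∈ S ∪ ((A ∖ D) ∩ S) but 1 ∉ D ∪ ((A ∖ D) ∩ S).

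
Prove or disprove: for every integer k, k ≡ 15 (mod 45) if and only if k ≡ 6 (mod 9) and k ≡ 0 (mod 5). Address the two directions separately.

The biconditional holds.

(⟹) Suppose k ≡ 15 (mod 45); write k = 45j + 15. Since 9 ∣ 45, reducing mod 9 gives k ≡ 15 ≡ 6 (mod 9); since 5 ∣ 45, reducing mod 5 gives k ≡ 15 ≡ 0 (mod 5).

(⟸) Conversely, if k ≡ 6 (mod 9) and k ≡ 0 (mod 5), then by the Chinese remainder theorem k ≡ 15 (mod 45). This is exactly k ≡ 15 (mod 45).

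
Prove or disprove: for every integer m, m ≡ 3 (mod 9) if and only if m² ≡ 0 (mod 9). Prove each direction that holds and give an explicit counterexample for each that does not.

[⇒] Suppose m ≡ 3 (mod 9). Write m = 9j + 3. Then (9j + 3)² = 81j² + 54j + 9 = 9(9j² + 6j + 1) + 0, so m² ≡ 0 (mod 9).

[⇐] This fails: take m = 0. Then 0² = 0 ≡ 0 (mod 9), yet 0 ≡ 0 (mod 9), not 3.

Only the forward implication holds.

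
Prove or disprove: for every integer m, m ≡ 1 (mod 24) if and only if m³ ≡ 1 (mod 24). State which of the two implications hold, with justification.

The biconditional holds.

(⇒) Suppose m ≡ 1 (mod 24). Write m = 24j + 1. Then (24j + 1)³ = 13824j³ + 1728j² + 72j + 1 = 24(576j³ + 72j² + 3j) + 1, so m³ ≡ 1 (mod 24).

(⇐) Conversely, suppose m³ ≡ 1 (mod 24). The only residue r in {0, …, 23} with r³ ≡ 1 (mod 24) is r = 1, so m ≡ 1 (mod 24).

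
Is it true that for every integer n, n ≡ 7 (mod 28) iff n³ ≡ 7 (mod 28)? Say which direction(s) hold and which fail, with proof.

Both directions hold; the statement is true.

(⇒) Suppose n ≡ 7 (mod 28). Write n = 28j + 7. Then (28j + 7)³ = 21952j³ + 16464j² + 4116j + 343 = 28(784j³ + 588j² + 147j + 12) + 7, so n³ ≡ 7 (mod 28).

(⇐) Conversely, suppose n³ ≡ 7 (mod 28). The only residue r in {0, …, 27} with r³ ≡ 7 (mod 28) is r = 7, so n ≡ 7 (mod 28).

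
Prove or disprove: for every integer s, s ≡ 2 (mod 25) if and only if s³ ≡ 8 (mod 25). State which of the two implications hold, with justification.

Equivalent; both directions hold.

(⟸) Suppose s³ ≡ 8 (mod 25). The only residue r in {0, …, 24} with r³ ≡ 8 (mod 25) is r = 2, so s ≡ 2 (mod 25).

(⟹) Suppose s ≡ 2 (mod 25). Write s = 25j + 2. Then (25j + 2)³ = 15625j³ + 3750j² + 300j + 8 = 25(625j³ + 150j² + 12j) + 8, so s³ ≡ 8 (mod 25).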